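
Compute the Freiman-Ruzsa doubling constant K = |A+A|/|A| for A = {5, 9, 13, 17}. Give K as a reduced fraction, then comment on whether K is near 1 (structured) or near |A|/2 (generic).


|A| = 4.
Compute A + A by enumerating all 16 pairs.
A + A = {10, 14, 18, 22, 26, 30, 34}, so |A + A| = 7.
K = |A + A| / |A| = 7/4 (already in lowest terms) ≈ 1.7500.
Reference: AP of size 4 gives K = 7/4 ≈ 1.7500; a fully generic set of size 4 gives K ≈ 2.5000.

|A| = 4, |A + A| = 7, K = 7/4.


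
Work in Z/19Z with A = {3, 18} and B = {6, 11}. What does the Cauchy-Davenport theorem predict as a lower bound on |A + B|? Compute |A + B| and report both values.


Cauchy-Davenport: |A + B| ≥ min(p, |A| + |B| - 1) for A, B nonempty in Z/pZ.
|A| = 2, |B| = 2, p = 19.
CD lower bound = min(19, 2 + 2 - 1) = min(19, 3) = 3.
Compute A + B mod 19 directly:
a = 3: 3+6=9, 3+11=14
a = 18: 18+6=5, 18+11=10
A + B = {5, 9, 10, 14}, so |A + B| = 4.
Verify: 4 ≥ 3? Yes ✓.

CD lower bound = 3, actual |A + B| = 4.


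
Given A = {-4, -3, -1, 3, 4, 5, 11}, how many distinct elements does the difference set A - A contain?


A - A = {a - a' : a, a' ∈ A}; |A| = 7.
Bounds: 2|A|-1 ≤ |A - A| ≤ |A|² - |A| + 1, i.e. 13 ≤ |A - A| ≤ 43.
Note: 0 ∈ A - A always (from a - a). The set is symmetric: if d ∈ A - A then -d ∈ A - A.
Enumerate nonzero differences d = a - a' with a > a' (then include -d):
Positive differences: {1, 2, 3, 4, 5, 6, 7, 8, 9, 12, 14, 15}
Full difference set: {0} ∪ (positive diffs) ∪ (negative diffs).
|A - A| = 1 + 2·12 = 25 (matches direct enumeration: 25).

|A - A| = 25


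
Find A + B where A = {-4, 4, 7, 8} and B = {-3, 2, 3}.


A + B = {a + b : a ∈ A, b ∈ B}.
Enumerate all |A|·|B| = 4·3 = 12 pairs (a, b) and collect distinct sums.
a = -4: -4+-3=-7, -4+2=-2, -4+3=-1
a = 4: 4+-3=1, 4+2=6, 4+3=7
a = 7: 7+-3=4, 7+2=9, 7+3=10
a = 8: 8+-3=5, 8+2=10, 8+3=11
Collecting distinct sums: A + B = {-7, -2, -1, 1, 4, 5, 6, 7, 9, 10, 11}
|A + B| = 11

A + B = {-7, -2, -1, 1, 4, 5, 6, 7, 9, 10, 11}


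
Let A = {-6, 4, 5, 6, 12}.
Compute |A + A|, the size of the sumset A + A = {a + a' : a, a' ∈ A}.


A + A = {a + a' : a, a' ∈ A}; |A| = 5.
General bounds: 2|A| - 1 ≤ |A + A| ≤ |A|(|A|+1)/2, i.e. 9 ≤ |A + A| ≤ 15.
Lower bound 2|A|-1 is attained iff A is an arithmetic progression.
Enumerate sums a + a' for a ≤ a' (symmetric, so this suffices):
a = -6: -6+-6=-12, -6+4=-2, -6+5=-1, -6+6=0, -6+12=6
a = 4: 4+4=8, 4+5=9, 4+6=10, 4+12=16
a = 5: 5+5=10, 5+6=11, 5+12=17
a = 6: 6+6=12, 6+12=18
a = 12: 12+12=24
Distinct sums: {-12, -2, -1, 0, 6, 8, 9, 10, 11, 12, 16, 17, 18, 24}
|A + A| = 14

|A + A| = 14


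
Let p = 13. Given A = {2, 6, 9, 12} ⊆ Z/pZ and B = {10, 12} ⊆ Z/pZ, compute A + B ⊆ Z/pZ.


Work in Z/13Z: reduce every sum a + b modulo 13.
Enumerate all 8 pairs:
a = 2: 2+10=12, 2+12=1
a = 6: 6+10=3, 6+12=5
a = 9: 9+10=6, 9+12=8
a = 12: 12+10=9, 12+12=11
Distinct residues collected: {1, 3, 5, 6, 8, 9, 11, 12}
|A + B| = 8 (out of 13 total residues).

A + B = {1, 3, 5, 6, 8, 9, 11, 12}


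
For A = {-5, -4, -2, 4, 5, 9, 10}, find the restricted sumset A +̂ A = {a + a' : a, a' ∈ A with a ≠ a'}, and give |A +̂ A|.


Restricted sumset: A +̂ A = {a + a' : a ∈ A, a' ∈ A, a ≠ a'}.
Equivalently, take A + A and drop any sum 2a that is achievable ONLY as a + a for a ∈ A (i.e. sums representable only with equal summands).
Enumerate pairs (a, a') with a < a' (symmetric, so each unordered pair gives one sum; this covers all a ≠ a'):
  -5 + -4 = -9
  -5 + -2 = -7
  -5 + 4 = -1
  -5 + 5 = 0
  -5 + 9 = 4
  -5 + 10 = 5
  -4 + -2 = -6
  -4 + 4 = 0
  -4 + 5 = 1
  -4 + 9 = 5
  -4 + 10 = 6
  -2 + 4 = 2
  -2 + 5 = 3
  -2 + 9 = 7
  -2 + 10 = 8
  4 + 5 = 9
  4 + 9 = 13
  4 + 10 = 14
  5 + 9 = 14
  5 + 10 = 15
  9 + 10 = 19
Collected distinct sums: {-9, -7, -6, -1, 0, 1, 2, 3, 4, 5, 6, 7, 8, 9, 13, 14, 15, 19}
|A +̂ A| = 18
(Reference bound: |A +̂ A| ≥ 2|A| - 3 for |A| ≥ 2, with |A| = 7 giving ≥ 11.)

|A +̂ A| = 18


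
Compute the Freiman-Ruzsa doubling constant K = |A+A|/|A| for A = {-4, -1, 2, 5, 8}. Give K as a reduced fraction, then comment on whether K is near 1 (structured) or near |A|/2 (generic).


|A| = 5.
Compute A + A by enumerating all 25 pairs.
A + A = {-8, -5, -2, 1, 4, 7, 10, 13, 16}, so |A + A| = 9.
K = |A + A| / |A| = 9/5 (already in lowest terms) ≈ 1.8000.
Reference: AP of size 5 gives K = 9/5 ≈ 1.8000; a fully generic set of size 5 gives K ≈ 3.0000.

|A| = 5, |A + A| = 9, K = 9/5.


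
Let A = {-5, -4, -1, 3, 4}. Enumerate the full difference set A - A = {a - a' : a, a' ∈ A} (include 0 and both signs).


A - A = {a - a' : a, a' ∈ A}.
Compute a - a' for each ordered pair (a, a'):
a = -5: -5--5=0, -5--4=-1, -5--1=-4, -5-3=-8, -5-4=-9
a = -4: -4--5=1, -4--4=0, -4--1=-3, -4-3=-7, -4-4=-8
a = -1: -1--5=4, -1--4=3, -1--1=0, -1-3=-4, -1-4=-5
a = 3: 3--5=8, 3--4=7, 3--1=4, 3-3=0, 3-4=-1
a = 4: 4--5=9, 4--4=8, 4--1=5, 4-3=1, 4-4=0
Collecting distinct values (and noting 0 appears from a-a):
A - A = {-9, -8, -7, -5, -4, -3, -1, 0, 1, 3, 4, 5, 7, 8, 9}
|A - A| = 15

A - A = {-9, -8, -7, -5, -4, -3, -1, 0, 1, 3, 4, 5, 7, 8, 9}


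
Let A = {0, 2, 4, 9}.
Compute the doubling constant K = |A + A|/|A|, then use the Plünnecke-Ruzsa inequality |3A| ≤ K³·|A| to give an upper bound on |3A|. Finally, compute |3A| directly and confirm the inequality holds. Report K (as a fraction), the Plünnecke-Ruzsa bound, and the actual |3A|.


|A| = 4.
Step 1: Compute A + A by enumerating all 16 pairs.
A + A = {0, 2, 4, 6, 8, 9, 11, 13, 18}, so |A + A| = 9.
Step 2: Doubling constant K = |A + A|/|A| = 9/4 = 9/4 ≈ 2.2500.
Step 3: Plünnecke-Ruzsa gives |3A| ≤ K³·|A| = (2.2500)³ · 4 ≈ 45.5625.
Step 4: Compute 3A = A + A + A directly by enumerating all triples (a,b,c) ∈ A³; |3A| = 16.
Step 5: Check 16 ≤ 45.5625? Yes ✓.

K = 9/4, Plünnecke-Ruzsa bound K³|A| ≈ 45.5625, |3A| = 16, inequality holds.


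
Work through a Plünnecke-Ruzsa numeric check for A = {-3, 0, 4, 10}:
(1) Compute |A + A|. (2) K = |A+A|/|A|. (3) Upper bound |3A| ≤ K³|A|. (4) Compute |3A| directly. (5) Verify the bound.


|A| = 4.
Step 1: Compute A + A by enumerating all 16 pairs.
A + A = {-6, -3, 0, 1, 4, 7, 8, 10, 14, 20}, so |A + A| = 10.
Step 2: Doubling constant K = |A + A|/|A| = 10/4 = 10/4 ≈ 2.5000.
Step 3: Plünnecke-Ruzsa gives |3A| ≤ K³·|A| = (2.5000)³ · 4 ≈ 62.5000.
Step 4: Compute 3A = A + A + A directly by enumerating all triples (a,b,c) ∈ A³; |3A| = 19.
Step 5: Check 19 ≤ 62.5000? Yes ✓.

K = 10/4, Plünnecke-Ruzsa bound K³|A| ≈ 62.5000, |3A| = 19, inequality holds.


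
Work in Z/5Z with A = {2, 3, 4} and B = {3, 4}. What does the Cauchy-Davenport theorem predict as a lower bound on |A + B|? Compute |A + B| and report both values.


Cauchy-Davenport: |A + B| ≥ min(p, |A| + |B| - 1) for A, B nonempty in Z/pZ.
|A| = 3, |B| = 2, p = 5.
CD lower bound = min(5, 3 + 2 - 1) = min(5, 4) = 4.
Compute A + B mod 5 directly:
a = 2: 2+3=0, 2+4=1
a = 3: 3+3=1, 3+4=2
a = 4: 4+3=2, 4+4=3
A + B = {0, 1, 2, 3}, so |A + B| = 4.
Verify: 4 ≥ 4? Yes ✓.

CD lower bound = 4, actual |A + B| = 4.


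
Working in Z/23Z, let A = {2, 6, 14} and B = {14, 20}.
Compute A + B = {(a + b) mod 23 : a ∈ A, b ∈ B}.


Work in Z/23Z: reduce every sum a + b modulo 23.
Enumerate all 6 pairs:
a = 2: 2+14=16, 2+20=22
a = 6: 6+14=20, 6+20=3
a = 14: 14+14=5, 14+20=11
Distinct residues collected: {3, 5, 11, 16, 20, 22}
|A + B| = 6 (out of 23 total residues).

A + B = {3, 5, 11, 16, 20, 22}


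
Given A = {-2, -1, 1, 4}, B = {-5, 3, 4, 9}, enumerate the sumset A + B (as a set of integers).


A + B = {a + b : a ∈ A, b ∈ B}.
Enumerate all |A|·|B| = 4·4 = 16 pairs (a, b) and collect distinct sums.
a = -2: -2+-5=-7, -2+3=1, -2+4=2, -2+9=7
a = -1: -1+-5=-6, -1+3=2, -1+4=3, -1+9=8
a = 1: 1+-5=-4, 1+3=4, 1+4=5, 1+9=10
a = 4: 4+-5=-1, 4+3=7, 4+4=8, 4+9=13
Collecting distinct sums: A + B = {-7, -6, -4, -1, 1, 2, 3, 4, 5, 7, 8, 10, 13}
|A + B| = 13

A + B = {-7, -6, -4, -1, 1, 2, 3, 4, 5, 7, 8, 10, 13}


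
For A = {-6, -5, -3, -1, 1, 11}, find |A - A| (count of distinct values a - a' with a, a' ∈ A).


A - A = {a - a' : a, a' ∈ A}; |A| = 6.
Bounds: 2|A|-1 ≤ |A - A| ≤ |A|² - |A| + 1, i.e. 11 ≤ |A - A| ≤ 31.
Note: 0 ∈ A - A always (from a - a). The set is symmetric: if d ∈ A - A then -d ∈ A - A.
Enumerate nonzero differences d = a - a' with a > a' (then include -d):
Positive differences: {1, 2, 3, 4, 5, 6, 7, 10, 12, 14, 16, 17}
Full difference set: {0} ∪ (positive diffs) ∪ (negative diffs).
|A - A| = 1 + 2·12 = 25 (matches direct enumeration: 25).

|A - A| = 25


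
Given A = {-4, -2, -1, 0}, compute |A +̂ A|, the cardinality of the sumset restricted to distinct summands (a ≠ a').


Restricted sumset: A +̂ A = {a + a' : a ∈ A, a' ∈ A, a ≠ a'}.
Equivalently, take A + A and drop any sum 2a that is achievable ONLY as a + a for a ∈ A (i.e. sums representable only with equal summands).
Enumerate pairs (a, a') with a < a' (symmetric, so each unordered pair gives one sum; this covers all a ≠ a'):
  -4 + -2 = -6
  -4 + -1 = -5
  -4 + 0 = -4
  -2 + -1 = -3
  -2 + 0 = -2
  -1 + 0 = -1
Collected distinct sums: {-6, -5, -4, -3, -2, -1}
|A +̂ A| = 6
(Reference bound: |A +̂ A| ≥ 2|A| - 3 for |A| ≥ 2, with |A| = 4 giving ≥ 5.)

|A +̂ A| = 6


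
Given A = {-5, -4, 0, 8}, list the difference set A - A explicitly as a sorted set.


A - A = {a - a' : a, a' ∈ A}.
Compute a - a' for each ordered pair (a, a'):
a = -5: -5--5=0, -5--4=-1, -5-0=-5, -5-8=-13
a = -4: -4--5=1, -4--4=0, -4-0=-4, -4-8=-12
a = 0: 0--5=5, 0--4=4, 0-0=0, 0-8=-8
a = 8: 8--5=13, 8--4=12, 8-0=8, 8-8=0
Collecting distinct values (and noting 0 appears from a-a):
A - A = {-13, -12, -8, -5, -4, -1, 0, 1, 4, 5, 8, 12, 13}
|A - A| = 13

A - A = {-13, -12, -8, -5, -4, -1, 0, 1, 4, 5, 8, 12, 13}


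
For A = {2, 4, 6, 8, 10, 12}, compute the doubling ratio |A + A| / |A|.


|A| = 6.
Compute A + A by enumerating all 36 pairs.
A + A = {4, 6, 8, 10, 12, 14, 16, 18, 20, 22, 24}, so |A + A| = 11.
K = |A + A| / |A| = 11/6 (already in lowest terms) ≈ 1.8333.
Reference: AP of size 6 gives K = 11/6 ≈ 1.8333; a fully generic set of size 6 gives K ≈ 3.5000.

|A| = 6, |A + A| = 11, K = 11/6.


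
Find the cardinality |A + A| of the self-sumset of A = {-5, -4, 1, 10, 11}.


A + A = {a + a' : a, a' ∈ A}; |A| = 5.
General bounds: 2|A| - 1 ≤ |A + A| ≤ |A|(|A|+1)/2, i.e. 9 ≤ |A + A| ≤ 15.
Lower bound 2|A|-1 is attained iff A is an arithmetic progression.
Enumerate sums a + a' for a ≤ a' (symmetric, so this suffices):
a = -5: -5+-5=-10, -5+-4=-9, -5+1=-4, -5+10=5, -5+11=6
a = -4: -4+-4=-8, -4+1=-3, -4+10=6, -4+11=7
a = 1: 1+1=2, 1+10=11, 1+11=12
a = 10: 10+10=20, 10+11=21
a = 11: 11+11=22
Distinct sums: {-10, -9, -8, -4, -3, 2, 5, 6, 7, 11, 12, 20, 21, 22}
|A + A| = 14

|A + A| = 14


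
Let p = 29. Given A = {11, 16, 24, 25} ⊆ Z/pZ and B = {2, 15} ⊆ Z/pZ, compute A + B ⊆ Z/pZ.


Work in Z/29Z: reduce every sum a + b modulo 29.
Enumerate all 8 pairs:
a = 11: 11+2=13, 11+15=26
a = 16: 16+2=18, 16+15=2
a = 24: 24+2=26, 24+15=10
a = 25: 25+2=27, 25+15=11
Distinct residues collected: {2, 10, 11, 13, 18, 26, 27}
|A + B| = 7 (out of 29 total residues).

A + B = {2, 10, 11, 13, 18, 26, 27}


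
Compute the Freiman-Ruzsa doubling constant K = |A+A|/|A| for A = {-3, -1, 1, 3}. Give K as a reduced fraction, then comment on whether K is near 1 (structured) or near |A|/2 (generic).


|A| = 4.
Compute A + A by enumerating all 16 pairs.
A + A = {-6, -4, -2, 0, 2, 4, 6}, so |A + A| = 7.
K = |A + A| / |A| = 7/4 (already in lowest terms) ≈ 1.7500.
Reference: AP of size 4 gives K = 7/4 ≈ 1.7500; a fully generic set of size 4 gives K ≈ 2.5000.

|A| = 4, |A + A| = 7, K = 7/4.


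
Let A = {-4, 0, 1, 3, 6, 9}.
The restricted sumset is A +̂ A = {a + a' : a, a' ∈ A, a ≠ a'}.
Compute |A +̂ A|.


Restricted sumset: A +̂ A = {a + a' : a ∈ A, a' ∈ A, a ≠ a'}.
Equivalently, take A + A and drop any sum 2a that is achievable ONLY as a + a for a ∈ A (i.e. sums representable only with equal summands).
Enumerate pairs (a, a') with a < a' (symmetric, so each unordered pair gives one sum; this covers all a ≠ a'):
  -4 + 0 = -4
  -4 + 1 = -3
  -4 + 3 = -1
  -4 + 6 = 2
  -4 + 9 = 5
  0 + 1 = 1
  0 + 3 = 3
  0 + 6 = 6
  0 + 9 = 9
  1 + 3 = 4
  1 + 6 = 7
  1 + 9 = 10
  3 + 6 = 9
  3 + 9 = 12
  6 + 9 = 15
Collected distinct sums: {-4, -3, -1, 1, 2, 3, 4, 5, 6, 7, 9, 10, 12, 15}
|A +̂ A| = 14
(Reference bound: |A +̂ A| ≥ 2|A| - 3 for |A| ≥ 2, with |A| = 6 giving ≥ 9.)

|A +̂ A| = 14


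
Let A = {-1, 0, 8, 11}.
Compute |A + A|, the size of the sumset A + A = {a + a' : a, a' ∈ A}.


A + A = {a + a' : a, a' ∈ A}; |A| = 4.
General bounds: 2|A| - 1 ≤ |A + A| ≤ |A|(|A|+1)/2, i.e. 7 ≤ |A + A| ≤ 10.
Lower bound 2|A|-1 is attained iff A is an arithmetic progression.
Enumerate sums a + a' for a ≤ a' (symmetric, so this suffices):
a = -1: -1+-1=-2, -1+0=-1, -1+8=7, -1+11=10
a = 0: 0+0=0, 0+8=8, 0+11=11
a = 8: 8+8=16, 8+11=19
a = 11: 11+11=22
Distinct sums: {-2, -1, 0, 7, 8, 10, 11, 16, 19, 22}
|A + A| = 10

|A + A| = 10


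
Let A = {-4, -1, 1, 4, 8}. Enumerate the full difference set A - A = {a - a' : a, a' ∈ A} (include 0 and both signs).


A - A = {a - a' : a, a' ∈ A}.
Compute a - a' for each ordered pair (a, a'):
a = -4: -4--4=0, -4--1=-3, -4-1=-5, -4-4=-8, -4-8=-12
a = -1: -1--4=3, -1--1=0, -1-1=-2, -1-4=-5, -1-8=-9
a = 1: 1--4=5, 1--1=2, 1-1=0, 1-4=-3, 1-8=-7
a = 4: 4--4=8, 4--1=5, 4-1=3, 4-4=0, 4-8=-4
a = 8: 8--4=12, 8--1=9, 8-1=7, 8-4=4, 8-8=0
Collecting distinct values (and noting 0 appears from a-a):
A - A = {-12, -9, -8, -7, -5, -4, -3, -2, 0, 2, 3, 4, 5, 7, 8, 9, 12}
|A - A| = 17

A - A = {-12, -9, -8, -7, -5, -4, -3, -2, 0, 2, 3, 4, 5, 7, 8, 9, 12}


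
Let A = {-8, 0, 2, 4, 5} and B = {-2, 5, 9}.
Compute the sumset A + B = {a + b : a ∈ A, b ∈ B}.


A + B = {a + b : a ∈ A, b ∈ B}.
Enumerate all |A|·|B| = 5·3 = 15 pairs (a, b) and collect distinct sums.
a = -8: -8+-2=-10, -8+5=-3, -8+9=1
a = 0: 0+-2=-2, 0+5=5, 0+9=9
a = 2: 2+-2=0, 2+5=7, 2+9=11
a = 4: 4+-2=2, 4+5=9, 4+9=13
a = 5: 5+-2=3, 5+5=10, 5+9=14
Collecting distinct sums: A + B = {-10, -3, -2, 0, 1, 2, 3, 5, 7, 9, 10, 11, 13, 14}
|A + B| = 14

A + B = {-10, -3, -2, 0, 1, 2, 3, 5, 7, 9, 10, 11, 13, 14}


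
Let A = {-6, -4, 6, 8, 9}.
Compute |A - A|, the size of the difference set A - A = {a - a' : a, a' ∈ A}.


A - A = {a - a' : a, a' ∈ A}; |A| = 5.
Bounds: 2|A|-1 ≤ |A - A| ≤ |A|² - |A| + 1, i.e. 9 ≤ |A - A| ≤ 21.
Note: 0 ∈ A - A always (from a - a). The set is symmetric: if d ∈ A - A then -d ∈ A - A.
Enumerate nonzero differences d = a - a' with a > a' (then include -d):
Positive differences: {1, 2, 3, 10, 12, 13, 14, 15}
Full difference set: {0} ∪ (positive diffs) ∪ (negative diffs).
|A - A| = 1 + 2·8 = 17 (matches direct enumeration: 17).

|A - A| = 17


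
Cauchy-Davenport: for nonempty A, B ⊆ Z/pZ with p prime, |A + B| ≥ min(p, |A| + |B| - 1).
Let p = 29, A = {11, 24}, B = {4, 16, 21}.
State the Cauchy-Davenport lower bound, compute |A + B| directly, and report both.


Cauchy-Davenport: |A + B| ≥ min(p, |A| + |B| - 1) for A, B nonempty in Z/pZ.
|A| = 2, |B| = 3, p = 29.
CD lower bound = min(29, 2 + 3 - 1) = min(29, 4) = 4.
Compute A + B mod 29 directly:
a = 11: 11+4=15, 11+16=27, 11+21=3
a = 24: 24+4=28, 24+16=11, 24+21=16
A + B = {3, 11, 15, 16, 27, 28}, so |A + B| = 6.
Verify: 6 ≥ 4? Yes ✓.

CD lower bound = 4, actual |A + B| = 6.


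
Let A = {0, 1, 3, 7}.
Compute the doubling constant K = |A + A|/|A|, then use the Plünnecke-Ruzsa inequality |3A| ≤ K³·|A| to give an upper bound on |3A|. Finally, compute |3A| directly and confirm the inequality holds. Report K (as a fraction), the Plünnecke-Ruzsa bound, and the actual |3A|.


|A| = 4.
Step 1: Compute A + A by enumerating all 16 pairs.
A + A = {0, 1, 2, 3, 4, 6, 7, 8, 10, 14}, so |A + A| = 10.
Step 2: Doubling constant K = |A + A|/|A| = 10/4 = 10/4 ≈ 2.5000.
Step 3: Plünnecke-Ruzsa gives |3A| ≤ K³·|A| = (2.5000)³ · 4 ≈ 62.5000.
Step 4: Compute 3A = A + A + A directly by enumerating all triples (a,b,c) ∈ A³; |3A| = 17.
Step 5: Check 17 ≤ 62.5000? Yes ✓.

K = 10/4, Plünnecke-Ruzsa bound K³|A| ≈ 62.5000, |3A| = 17, inequality holds.


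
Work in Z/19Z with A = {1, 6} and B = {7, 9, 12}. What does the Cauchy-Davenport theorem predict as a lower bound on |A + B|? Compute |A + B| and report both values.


Cauchy-Davenport: |A + B| ≥ min(p, |A| + |B| - 1) for A, B nonempty in Z/pZ.
|A| = 2, |B| = 3, p = 19.
CD lower bound = min(19, 2 + 3 - 1) = min(19, 4) = 4.
Compute A + B mod 19 directly:
a = 1: 1+7=8, 1+9=10, 1+12=13
a = 6: 6+7=13, 6+9=15, 6+12=18
A + B = {8, 10, 13, 15, 18}, so |A + B| = 5.
Verify: 5 ≥ 4? Yes ✓.

CD lower bound = 4, actual |A + B| = 5.


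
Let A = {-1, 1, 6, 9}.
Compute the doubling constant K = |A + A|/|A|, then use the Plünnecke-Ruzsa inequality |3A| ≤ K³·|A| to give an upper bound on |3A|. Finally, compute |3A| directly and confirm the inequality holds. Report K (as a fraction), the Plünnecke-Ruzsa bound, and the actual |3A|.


|A| = 4.
Step 1: Compute A + A by enumerating all 16 pairs.
A + A = {-2, 0, 2, 5, 7, 8, 10, 12, 15, 18}, so |A + A| = 10.
Step 2: Doubling constant K = |A + A|/|A| = 10/4 = 10/4 ≈ 2.5000.
Step 3: Plünnecke-Ruzsa gives |3A| ≤ K³·|A| = (2.5000)³ · 4 ≈ 62.5000.
Step 4: Compute 3A = A + A + A directly by enumerating all triples (a,b,c) ∈ A³; |3A| = 19.
Step 5: Check 19 ≤ 62.5000? Yes ✓.

K = 10/4, Plünnecke-Ruzsa bound K³|A| ≈ 62.5000, |3A| = 19, inequality holds.


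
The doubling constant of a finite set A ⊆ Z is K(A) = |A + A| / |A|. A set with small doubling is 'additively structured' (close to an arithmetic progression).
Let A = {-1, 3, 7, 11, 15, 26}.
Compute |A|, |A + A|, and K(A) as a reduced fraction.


|A| = 6.
Compute A + A by enumerating all 36 pairs.
A + A = {-2, 2, 6, 10, 14, 18, 22, 25, 26, 29, 30, 33, 37, 41, 52}, so |A + A| = 15.
K = |A + A| / |A| = 15/6 = 5/2 ≈ 2.5000.
Reference: AP of size 6 gives K = 11/6 ≈ 1.8333; a fully generic set of size 6 gives K ≈ 3.5000.

|A| = 6, |A + A| = 15, K = 15/6 = 5/2.


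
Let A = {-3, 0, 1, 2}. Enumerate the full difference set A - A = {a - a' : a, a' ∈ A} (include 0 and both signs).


A - A = {a - a' : a, a' ∈ A}.
Compute a - a' for each ordered pair (a, a'):
a = -3: -3--3=0, -3-0=-3, -3-1=-4, -3-2=-5
a = 0: 0--3=3, 0-0=0, 0-1=-1, 0-2=-2
a = 1: 1--3=4, 1-0=1, 1-1=0, 1-2=-1
a = 2: 2--3=5, 2-0=2, 2-1=1, 2-2=0
Collecting distinct values (and noting 0 appears from a-a):
A - A = {-5, -4, -3, -2, -1, 0, 1, 2, 3, 4, 5}
|A - A| = 11

A - A = {-5, -4, -3, -2, -1, 0, 1, 2, 3, 4, 5}


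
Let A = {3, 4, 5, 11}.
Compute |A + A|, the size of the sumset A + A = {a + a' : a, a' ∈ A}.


A + A = {a + a' : a, a' ∈ A}; |A| = 4.
General bounds: 2|A| - 1 ≤ |A + A| ≤ |A|(|A|+1)/2, i.e. 7 ≤ |A + A| ≤ 10.
Lower bound 2|A|-1 is attained iff A is an arithmetic progression.
Enumerate sums a + a' for a ≤ a' (symmetric, so this suffices):
a = 3: 3+3=6, 3+4=7, 3+5=8, 3+11=14
a = 4: 4+4=8, 4+5=9, 4+11=15
a = 5: 5+5=10, 5+11=16
a = 11: 11+11=22
Distinct sums: {6, 7, 8, 9, 10, 14, 15, 16, 22}
|A + A| = 9

|A + A| = 9


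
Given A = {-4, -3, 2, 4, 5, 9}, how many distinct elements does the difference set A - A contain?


A - A = {a - a' : a, a' ∈ A}; |A| = 6.
Bounds: 2|A|-1 ≤ |A - A| ≤ |A|² - |A| + 1, i.e. 11 ≤ |A - A| ≤ 31.
Note: 0 ∈ A - A always (from a - a). The set is symmetric: if d ∈ A - A then -d ∈ A - A.
Enumerate nonzero differences d = a - a' with a > a' (then include -d):
Positive differences: {1, 2, 3, 4, 5, 6, 7, 8, 9, 12, 13}
Full difference set: {0} ∪ (positive diffs) ∪ (negative diffs).
|A - A| = 1 + 2·11 = 23 (matches direct enumeration: 23).

|A - A| = 23


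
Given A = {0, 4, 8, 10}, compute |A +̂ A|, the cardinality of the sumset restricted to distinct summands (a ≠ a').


Restricted sumset: A +̂ A = {a + a' : a ∈ A, a' ∈ A, a ≠ a'}.
Equivalently, take A + A and drop any sum 2a that is achievable ONLY as a + a for a ∈ A (i.e. sums representable only with equal summands).
Enumerate pairs (a, a') with a < a' (symmetric, so each unordered pair gives one sum; this covers all a ≠ a'):
  0 + 4 = 4
  0 + 8 = 8
  0 + 10 = 10
  4 + 8 = 12
  4 + 10 = 14
  8 + 10 = 18
Collected distinct sums: {4, 8, 10, 12, 14, 18}
|A +̂ A| = 6
(Reference bound: |A +̂ A| ≥ 2|A| - 3 for |A| ≥ 2, with |A| = 4 giving ≥ 5.)

|A +̂ A| = 6


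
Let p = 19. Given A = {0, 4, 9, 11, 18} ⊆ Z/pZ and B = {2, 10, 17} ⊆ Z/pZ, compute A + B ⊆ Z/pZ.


Work in Z/19Z: reduce every sum a + b modulo 19.
Enumerate all 15 pairs:
a = 0: 0+2=2, 0+10=10, 0+17=17
a = 4: 4+2=6, 4+10=14, 4+17=2
a = 9: 9+2=11, 9+10=0, 9+17=7
a = 11: 11+2=13, 11+10=2, 11+17=9
a = 18: 18+2=1, 18+10=9, 18+17=16
Distinct residues collected: {0, 1, 2, 6, 7, 9, 10, 11, 13, 14, 16, 17}
|A + B| = 12 (out of 19 total residues).

A + B = {0, 1, 2, 6, 7, 9, 10, 11, 13, 14, 16, 17}


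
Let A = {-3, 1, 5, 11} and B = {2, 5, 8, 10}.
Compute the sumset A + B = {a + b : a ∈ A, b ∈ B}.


A + B = {a + b : a ∈ A, b ∈ B}.
Enumerate all |A|·|B| = 4·4 = 16 pairs (a, b) and collect distinct sums.
a = -3: -3+2=-1, -3+5=2, -3+8=5, -3+10=7
a = 1: 1+2=3, 1+5=6, 1+8=9, 1+10=11
a = 5: 5+2=7, 5+5=10, 5+8=13, 5+10=15
a = 11: 11+2=13, 11+5=16, 11+8=19, 11+10=21
Collecting distinct sums: A + B = {-1, 2, 3, 5, 6, 7, 9, 10, 11, 13, 15, 16, 19, 21}
|A + B| = 14

A + B = {-1, 2, 3, 5, 6, 7, 9, 10, 11, 13, 15, 16, 19, 21}


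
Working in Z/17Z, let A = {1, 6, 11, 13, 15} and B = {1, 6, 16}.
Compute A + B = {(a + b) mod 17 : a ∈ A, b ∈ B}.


Work in Z/17Z: reduce every sum a + b modulo 17.
Enumerate all 15 pairs:
a = 1: 1+1=2, 1+6=7, 1+16=0
a = 6: 6+1=7, 6+6=12, 6+16=5
a = 11: 11+1=12, 11+6=0, 11+16=10
a = 13: 13+1=14, 13+6=2, 13+16=12
a = 15: 15+1=16, 15+6=4, 15+16=14
Distinct residues collected: {0, 2, 4, 5, 7, 10, 12, 14, 16}
|A + B| = 9 (out of 17 total residues).

A + B = {0, 2, 4, 5, 7, 10, 12, 14, 16}


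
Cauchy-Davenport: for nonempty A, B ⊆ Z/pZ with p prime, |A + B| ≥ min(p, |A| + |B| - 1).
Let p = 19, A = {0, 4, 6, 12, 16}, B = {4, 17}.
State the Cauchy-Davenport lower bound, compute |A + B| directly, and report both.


Cauchy-Davenport: |A + B| ≥ min(p, |A| + |B| - 1) for A, B nonempty in Z/pZ.
|A| = 5, |B| = 2, p = 19.
CD lower bound = min(19, 5 + 2 - 1) = min(19, 6) = 6.
Compute A + B mod 19 directly:
a = 0: 0+4=4, 0+17=17
a = 4: 4+4=8, 4+17=2
a = 6: 6+4=10, 6+17=4
a = 12: 12+4=16, 12+17=10
a = 16: 16+4=1, 16+17=14
A + B = {1, 2, 4, 8, 10, 14, 16, 17}, so |A + B| = 8.
Verify: 8 ≥ 6? Yes ✓.

CD lower bound = 6, actual |A + B| = 8.


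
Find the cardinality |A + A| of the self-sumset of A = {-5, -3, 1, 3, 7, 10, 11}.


A + A = {a + a' : a, a' ∈ A}; |A| = 7.
General bounds: 2|A| - 1 ≤ |A + A| ≤ |A|(|A|+1)/2, i.e. 13 ≤ |A + A| ≤ 28.
Lower bound 2|A|-1 is attained iff A is an arithmetic progression.
Enumerate sums a + a' for a ≤ a' (symmetric, so this suffices):
a = -5: -5+-5=-10, -5+-3=-8, -5+1=-4, -5+3=-2, -5+7=2, -5+10=5, -5+11=6
a = -3: -3+-3=-6, -3+1=-2, -3+3=0, -3+7=4, -3+10=7, -3+11=8
a = 1: 1+1=2, 1+3=4, 1+7=8, 1+10=11, 1+11=12
a = 3: 3+3=6, 3+7=10, 3+10=13, 3+11=14
a = 7: 7+7=14, 7+10=17, 7+11=18
a = 10: 10+10=20, 10+11=21
a = 11: 11+11=22
Distinct sums: {-10, -8, -6, -4, -2, 0, 2, 4, 5, 6, 7, 8, 10, 11, 12, 13, 14, 17, 18, 20, 21, 22}
|A + A| = 22

|A + A| = 22


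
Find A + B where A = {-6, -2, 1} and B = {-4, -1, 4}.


A + B = {a + b : a ∈ A, b ∈ B}.
Enumerate all |A|·|B| = 3·3 = 9 pairs (a, b) and collect distinct sums.
a = -6: -6+-4=-10, -6+-1=-7, -6+4=-2
a = -2: -2+-4=-6, -2+-1=-3, -2+4=2
a = 1: 1+-4=-3, 1+-1=0, 1+4=5
Collecting distinct sums: A + B = {-10, -7, -6, -3, -2, 0, 2, 5}
|A + B| = 8

A + B = {-10, -7, -6, -3, -2, 0, 2, 5}


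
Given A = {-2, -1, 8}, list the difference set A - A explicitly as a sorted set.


A - A = {a - a' : a, a' ∈ A}.
Compute a - a' for each ordered pair (a, a'):
a = -2: -2--2=0, -2--1=-1, -2-8=-10
a = -1: -1--2=1, -1--1=0, -1-8=-9
a = 8: 8--2=10, 8--1=9, 8-8=0
Collecting distinct values (and noting 0 appears from a-a):
A - A = {-10, -9, -1, 0, 1, 9, 10}
|A - A| = 7

A - A = {-10, -9, -1, 0, 1, 9, 10}


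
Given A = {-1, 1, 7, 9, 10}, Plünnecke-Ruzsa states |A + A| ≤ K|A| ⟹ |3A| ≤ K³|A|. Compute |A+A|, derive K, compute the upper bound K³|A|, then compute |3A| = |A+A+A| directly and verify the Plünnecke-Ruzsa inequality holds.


|A| = 5.
Step 1: Compute A + A by enumerating all 25 pairs.
A + A = {-2, 0, 2, 6, 8, 9, 10, 11, 14, 16, 17, 18, 19, 20}, so |A + A| = 14.
Step 2: Doubling constant K = |A + A|/|A| = 14/5 = 14/5 ≈ 2.8000.
Step 3: Plünnecke-Ruzsa gives |3A| ≤ K³·|A| = (2.8000)³ · 5 ≈ 109.7600.
Step 4: Compute 3A = A + A + A directly by enumerating all triples (a,b,c) ∈ A³; |3A| = 27.
Step 5: Check 27 ≤ 109.7600? Yes ✓.

K = 14/5, Plünnecke-Ruzsa bound K³|A| ≈ 109.7600, |3A| = 27, inequality holds.


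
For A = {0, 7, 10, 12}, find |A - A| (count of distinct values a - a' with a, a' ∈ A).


A - A = {a - a' : a, a' ∈ A}; |A| = 4.
Bounds: 2|A|-1 ≤ |A - A| ≤ |A|² - |A| + 1, i.e. 7 ≤ |A - A| ≤ 13.
Note: 0 ∈ A - A always (from a - a). The set is symmetric: if d ∈ A - A then -d ∈ A - A.
Enumerate nonzero differences d = a - a' with a > a' (then include -d):
Positive differences: {2, 3, 5, 7, 10, 12}
Full difference set: {0} ∪ (positive diffs) ∪ (negative diffs).
|A - A| = 1 + 2·6 = 13 (matches direct enumeration: 13).

|A - A| = 13


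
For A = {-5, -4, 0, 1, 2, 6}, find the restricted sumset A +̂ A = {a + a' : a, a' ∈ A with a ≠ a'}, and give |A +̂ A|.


Restricted sumset: A +̂ A = {a + a' : a ∈ A, a' ∈ A, a ≠ a'}.
Equivalently, take A + A and drop any sum 2a that is achievable ONLY as a + a for a ∈ A (i.e. sums representable only with equal summands).
Enumerate pairs (a, a') with a < a' (symmetric, so each unordered pair gives one sum; this covers all a ≠ a'):
  -5 + -4 = -9
  -5 + 0 = -5
  -5 + 1 = -4
  -5 + 2 = -3
  -5 + 6 = 1
  -4 + 0 = -4
  -4 + 1 = -3
  -4 + 2 = -2
  -4 + 6 = 2
  0 + 1 = 1
  0 + 2 = 2
  0 + 6 = 6
  1 + 2 = 3
  1 + 6 = 7
  2 + 6 = 8
Collected distinct sums: {-9, -5, -4, -3, -2, 1, 2, 3, 6, 7, 8}
|A +̂ A| = 11
(Reference bound: |A +̂ A| ≥ 2|A| - 3 for |A| ≥ 2, with |A| = 6 giving ≥ 9.)

|A +̂ A| = 11


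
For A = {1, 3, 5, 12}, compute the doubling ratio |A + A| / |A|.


|A| = 4.
Compute A + A by enumerating all 16 pairs.
A + A = {2, 4, 6, 8, 10, 13, 15, 17, 24}, so |A + A| = 9.
K = |A + A| / |A| = 9/4 (already in lowest terms) ≈ 2.2500.
Reference: AP of size 4 gives K = 7/4 ≈ 1.7500; a fully generic set of size 4 gives K ≈ 2.5000.

|A| = 4, |A + A| = 9, K = 9/4.


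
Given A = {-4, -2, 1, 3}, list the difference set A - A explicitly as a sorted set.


A - A = {a - a' : a, a' ∈ A}.
Compute a - a' for each ordered pair (a, a'):
a = -4: -4--4=0, -4--2=-2, -4-1=-5, -4-3=-7
a = -2: -2--4=2, -2--2=0, -2-1=-3, -2-3=-5
a = 1: 1--4=5, 1--2=3, 1-1=0, 1-3=-2
a = 3: 3--4=7, 3--2=5, 3-1=2, 3-3=0
Collecting distinct values (and noting 0 appears from a-a):
A - A = {-7, -5, -3, -2, 0, 2, 3, 5, 7}
|A - A| = 9

A - A = {-7, -5, -3, -2, 0, 2, 3, 5, 7}


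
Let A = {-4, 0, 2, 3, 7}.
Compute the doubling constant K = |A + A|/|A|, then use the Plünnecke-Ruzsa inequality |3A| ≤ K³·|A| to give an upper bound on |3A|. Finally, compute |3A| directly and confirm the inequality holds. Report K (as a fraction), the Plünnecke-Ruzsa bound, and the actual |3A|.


|A| = 5.
Step 1: Compute A + A by enumerating all 25 pairs.
A + A = {-8, -4, -2, -1, 0, 2, 3, 4, 5, 6, 7, 9, 10, 14}, so |A + A| = 14.
Step 2: Doubling constant K = |A + A|/|A| = 14/5 = 14/5 ≈ 2.8000.
Step 3: Plünnecke-Ruzsa gives |3A| ≤ K³·|A| = (2.8000)³ · 5 ≈ 109.7600.
Step 4: Compute 3A = A + A + A directly by enumerating all triples (a,b,c) ∈ A³; |3A| = 25.
Step 5: Check 25 ≤ 109.7600? Yes ✓.

K = 14/5, Plünnecke-Ruzsa bound K³|A| ≈ 109.7600, |3A| = 25, inequality holds.


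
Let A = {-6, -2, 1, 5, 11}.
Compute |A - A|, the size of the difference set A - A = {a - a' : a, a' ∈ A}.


A - A = {a - a' : a, a' ∈ A}; |A| = 5.
Bounds: 2|A|-1 ≤ |A - A| ≤ |A|² - |A| + 1, i.e. 9 ≤ |A - A| ≤ 21.
Note: 0 ∈ A - A always (from a - a). The set is symmetric: if d ∈ A - A then -d ∈ A - A.
Enumerate nonzero differences d = a - a' with a > a' (then include -d):
Positive differences: {3, 4, 6, 7, 10, 11, 13, 17}
Full difference set: {0} ∪ (positive diffs) ∪ (negative diffs).
|A - A| = 1 + 2·8 = 17 (matches direct enumeration: 17).

|A - A| = 17


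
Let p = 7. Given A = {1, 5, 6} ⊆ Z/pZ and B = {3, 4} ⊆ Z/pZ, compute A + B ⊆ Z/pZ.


Work in Z/7Z: reduce every sum a + b modulo 7.
Enumerate all 6 pairs:
a = 1: 1+3=4, 1+4=5
a = 5: 5+3=1, 5+4=2
a = 6: 6+3=2, 6+4=3
Distinct residues collected: {1, 2, 3, 4, 5}
|A + B| = 5 (out of 7 total residues).

A + B = {1, 2, 3, 4, 5}


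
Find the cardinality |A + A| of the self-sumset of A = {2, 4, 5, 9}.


A + A = {a + a' : a, a' ∈ A}; |A| = 4.
General bounds: 2|A| - 1 ≤ |A + A| ≤ |A|(|A|+1)/2, i.e. 7 ≤ |A + A| ≤ 10.
Lower bound 2|A|-1 is attained iff A is an arithmetic progression.
Enumerate sums a + a' for a ≤ a' (symmetric, so this suffices):
a = 2: 2+2=4, 2+4=6, 2+5=7, 2+9=11
a = 4: 4+4=8, 4+5=9, 4+9=13
a = 5: 5+5=10, 5+9=14
a = 9: 9+9=18
Distinct sums: {4, 6, 7, 8, 9, 10, 11, 13, 14, 18}
|A + A| = 10

|A + A| = 10


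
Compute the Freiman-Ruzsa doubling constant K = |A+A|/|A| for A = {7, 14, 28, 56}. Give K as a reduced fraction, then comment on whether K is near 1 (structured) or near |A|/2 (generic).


|A| = 4.
Compute A + A by enumerating all 16 pairs.
A + A = {14, 21, 28, 35, 42, 56, 63, 70, 84, 112}, so |A + A| = 10.
K = |A + A| / |A| = 10/4 = 5/2 ≈ 2.5000.
Reference: AP of size 4 gives K = 7/4 ≈ 1.7500; a fully generic set of size 4 gives K ≈ 2.5000.

|A| = 4, |A + A| = 10, K = 10/4 = 5/2.


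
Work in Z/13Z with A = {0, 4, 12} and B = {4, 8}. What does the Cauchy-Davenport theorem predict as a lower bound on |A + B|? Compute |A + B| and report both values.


Cauchy-Davenport: |A + B| ≥ min(p, |A| + |B| - 1) for A, B nonempty in Z/pZ.
|A| = 3, |B| = 2, p = 13.
CD lower bound = min(13, 3 + 2 - 1) = min(13, 4) = 4.
Compute A + B mod 13 directly:
a = 0: 0+4=4, 0+8=8
a = 4: 4+4=8, 4+8=12
a = 12: 12+4=3, 12+8=7
A + B = {3, 4, 7, 8, 12}, so |A + B| = 5.
Verify: 5 ≥ 4? Yes ✓.

CD lower bound = 4, actual |A + B| = 5.


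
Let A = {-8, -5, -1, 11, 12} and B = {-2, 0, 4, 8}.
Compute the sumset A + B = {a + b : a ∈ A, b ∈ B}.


A + B = {a + b : a ∈ A, b ∈ B}.
Enumerate all |A|·|B| = 5·4 = 20 pairs (a, b) and collect distinct sums.
a = -8: -8+-2=-10, -8+0=-8, -8+4=-4, -8+8=0
a = -5: -5+-2=-7, -5+0=-5, -5+4=-1, -5+8=3
a = -1: -1+-2=-3, -1+0=-1, -1+4=3, -1+8=7
a = 11: 11+-2=9, 11+0=11, 11+4=15, 11+8=19
a = 12: 12+-2=10, 12+0=12, 12+4=16, 12+8=20
Collecting distinct sums: A + B = {-10, -8, -7, -5, -4, -3, -1, 0, 3, 7, 9, 10, 11, 12, 15, 16, 19, 20}
|A + B| = 18

A + B = {-10, -8, -7, -5, -4, -3, -1, 0, 3, 7, 9, 10, 11, 12, 15, 16, 19, 20}


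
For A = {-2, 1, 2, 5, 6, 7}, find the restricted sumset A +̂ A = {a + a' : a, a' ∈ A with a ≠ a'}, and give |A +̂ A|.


Restricted sumset: A +̂ A = {a + a' : a ∈ A, a' ∈ A, a ≠ a'}.
Equivalently, take A + A and drop any sum 2a that is achievable ONLY as a + a for a ∈ A (i.e. sums representable only with equal summands).
Enumerate pairs (a, a') with a < a' (symmetric, so each unordered pair gives one sum; this covers all a ≠ a'):
  -2 + 1 = -1
  -2 + 2 = 0
  -2 + 5 = 3
  -2 + 6 = 4
  -2 + 7 = 5
  1 + 2 = 3
  1 + 5 = 6
  1 + 6 = 7
  1 + 7 = 8
  2 + 5 = 7
  2 + 6 = 8
  2 + 7 = 9
  5 + 6 = 11
  5 + 7 = 12
  6 + 7 = 13
Collected distinct sums: {-1, 0, 3, 4, 5, 6, 7, 8, 9, 11, 12, 13}
|A +̂ A| = 12
(Reference bound: |A +̂ A| ≥ 2|A| - 3 for |A| ≥ 2, with |A| = 6 giving ≥ 9.)

|A +̂ A| = 12


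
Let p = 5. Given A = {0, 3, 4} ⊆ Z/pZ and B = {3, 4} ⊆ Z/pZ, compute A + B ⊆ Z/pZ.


Work in Z/5Z: reduce every sum a + b modulo 5.
Enumerate all 6 pairs:
a = 0: 0+3=3, 0+4=4
a = 3: 3+3=1, 3+4=2
a = 4: 4+3=2, 4+4=3
Distinct residues collected: {1, 2, 3, 4}
|A + B| = 4 (out of 5 total residues).

A + B = {1, 2, 3, 4}


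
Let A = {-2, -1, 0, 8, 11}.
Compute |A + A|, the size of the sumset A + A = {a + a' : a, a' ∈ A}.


A + A = {a + a' : a, a' ∈ A}; |A| = 5.
General bounds: 2|A| - 1 ≤ |A + A| ≤ |A|(|A|+1)/2, i.e. 9 ≤ |A + A| ≤ 15.
Lower bound 2|A|-1 is attained iff A is an arithmetic progression.
Enumerate sums a + a' for a ≤ a' (symmetric, so this suffices):
a = -2: -2+-2=-4, -2+-1=-3, -2+0=-2, -2+8=6, -2+11=9
a = -1: -1+-1=-2, -1+0=-1, -1+8=7, -1+11=10
a = 0: 0+0=0, 0+8=8, 0+11=11
a = 8: 8+8=16, 8+11=19
a = 11: 11+11=22
Distinct sums: {-4, -3, -2, -1, 0, 6, 7, 8, 9, 10, 11, 16, 19, 22}
|A + A| = 14

|A + A| = 14


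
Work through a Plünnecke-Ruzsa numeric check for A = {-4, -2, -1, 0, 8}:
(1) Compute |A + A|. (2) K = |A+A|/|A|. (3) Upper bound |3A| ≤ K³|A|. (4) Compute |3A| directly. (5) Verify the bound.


|A| = 5.
Step 1: Compute A + A by enumerating all 25 pairs.
A + A = {-8, -6, -5, -4, -3, -2, -1, 0, 4, 6, 7, 8, 16}, so |A + A| = 13.
Step 2: Doubling constant K = |A + A|/|A| = 13/5 = 13/5 ≈ 2.6000.
Step 3: Plünnecke-Ruzsa gives |3A| ≤ K³·|A| = (2.6000)³ · 5 ≈ 87.8800.
Step 4: Compute 3A = A + A + A directly by enumerating all triples (a,b,c) ∈ A³; |3A| = 24.
Step 5: Check 24 ≤ 87.8800? Yes ✓.

K = 13/5, Plünnecke-Ruzsa bound K³|A| ≈ 87.8800, |3A| = 24, inequality holds.


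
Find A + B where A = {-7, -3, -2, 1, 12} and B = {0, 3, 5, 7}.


A + B = {a + b : a ∈ A, b ∈ B}.
Enumerate all |A|·|B| = 5·4 = 20 pairs (a, b) and collect distinct sums.
a = -7: -7+0=-7, -7+3=-4, -7+5=-2, -7+7=0
a = -3: -3+0=-3, -3+3=0, -3+5=2, -3+7=4
a = -2: -2+0=-2, -2+3=1, -2+5=3, -2+7=5
a = 1: 1+0=1, 1+3=4, 1+5=6, 1+7=8
a = 12: 12+0=12, 12+3=15, 12+5=17, 12+7=19
Collecting distinct sums: A + B = {-7, -4, -3, -2, 0, 1, 2, 3, 4, 5, 6, 8, 12, 15, 17, 19}
|A + B| = 16

A + B = {-7, -4, -3, -2, 0, 1, 2, 3, 4, 5, 6, 8, 12, 15, 17, 19}


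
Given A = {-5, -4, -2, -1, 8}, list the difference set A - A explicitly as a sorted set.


A - A = {a - a' : a, a' ∈ A}.
Compute a - a' for each ordered pair (a, a'):
a = -5: -5--5=0, -5--4=-1, -5--2=-3, -5--1=-4, -5-8=-13
a = -4: -4--5=1, -4--4=0, -4--2=-2, -4--1=-3, -4-8=-12
a = -2: -2--5=3, -2--4=2, -2--2=0, -2--1=-1, -2-8=-10
a = -1: -1--5=4, -1--4=3, -1--2=1, -1--1=0, -1-8=-9
a = 8: 8--5=13, 8--4=12, 8--2=10, 8--1=9, 8-8=0
Collecting distinct values (and noting 0 appears from a-a):
A - A = {-13, -12, -10, -9, -4, -3, -2, -1, 0, 1, 2, 3, 4, 9, 10, 12, 13}
|A - A| = 17

A - A = {-13, -12, -10, -9, -4, -3, -2, -1, 0, 1, 2, 3, 4, 9, 10, 12, 13}


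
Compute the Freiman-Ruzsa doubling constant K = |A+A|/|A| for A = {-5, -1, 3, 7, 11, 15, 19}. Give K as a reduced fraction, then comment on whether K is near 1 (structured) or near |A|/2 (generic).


|A| = 7.
Compute A + A by enumerating all 49 pairs.
A + A = {-10, -6, -2, 2, 6, 10, 14, 18, 22, 26, 30, 34, 38}, so |A + A| = 13.
K = |A + A| / |A| = 13/7 (already in lowest terms) ≈ 1.8571.
Reference: AP of size 7 gives K = 13/7 ≈ 1.8571; a fully generic set of size 7 gives K ≈ 4.0000.

|A| = 7, |A + A| = 13, K = 13/7.


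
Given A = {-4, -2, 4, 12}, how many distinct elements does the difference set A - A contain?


A - A = {a - a' : a, a' ∈ A}; |A| = 4.
Bounds: 2|A|-1 ≤ |A - A| ≤ |A|² - |A| + 1, i.e. 7 ≤ |A - A| ≤ 13.
Note: 0 ∈ A - A always (from a - a). The set is symmetric: if d ∈ A - A then -d ∈ A - A.
Enumerate nonzero differences d = a - a' with a > a' (then include -d):
Positive differences: {2, 6, 8, 14, 16}
Full difference set: {0} ∪ (positive diffs) ∪ (negative diffs).
|A - A| = 1 + 2·5 = 11 (matches direct enumeration: 11).

|A - A| = 11


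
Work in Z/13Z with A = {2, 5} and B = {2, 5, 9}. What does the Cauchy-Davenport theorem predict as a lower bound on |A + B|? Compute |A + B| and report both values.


Cauchy-Davenport: |A + B| ≥ min(p, |A| + |B| - 1) for A, B nonempty in Z/pZ.
|A| = 2, |B| = 3, p = 13.
CD lower bound = min(13, 2 + 3 - 1) = min(13, 4) = 4.
Compute A + B mod 13 directly:
a = 2: 2+2=4, 2+5=7, 2+9=11
a = 5: 5+2=7, 5+5=10, 5+9=1
A + B = {1, 4, 7, 10, 11}, so |A + B| = 5.
Verify: 5 ≥ 4? Yes ✓.

CD lower bound = 4, actual |A + B| = 5.


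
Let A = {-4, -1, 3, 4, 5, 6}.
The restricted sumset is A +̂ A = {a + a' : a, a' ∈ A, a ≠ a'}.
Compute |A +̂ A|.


Restricted sumset: A +̂ A = {a + a' : a ∈ A, a' ∈ A, a ≠ a'}.
Equivalently, take A + A and drop any sum 2a that is achievable ONLY as a + a for a ∈ A (i.e. sums representable only with equal summands).
Enumerate pairs (a, a') with a < a' (symmetric, so each unordered pair gives one sum; this covers all a ≠ a'):
  -4 + -1 = -5
  -4 + 3 = -1
  -4 + 4 = 0
  -4 + 5 = 1
  -4 + 6 = 2
  -1 + 3 = 2
  -1 + 4 = 3
  -1 + 5 = 4
  -1 + 6 = 5
  3 + 4 = 7
  3 + 5 = 8
  3 + 6 = 9
  4 + 5 = 9
  4 + 6 = 10
  5 + 6 = 11
Collected distinct sums: {-5, -1, 0, 1, 2, 3, 4, 5, 7, 8, 9, 10, 11}
|A +̂ A| = 13
(Reference bound: |A +̂ A| ≥ 2|A| - 3 for |A| ≥ 2, with |A| = 6 giving ≥ 9.)

|A +̂ A| = 13


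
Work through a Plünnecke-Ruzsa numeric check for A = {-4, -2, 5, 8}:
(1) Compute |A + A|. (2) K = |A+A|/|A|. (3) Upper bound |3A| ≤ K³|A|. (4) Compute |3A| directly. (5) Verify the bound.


|A| = 4.
Step 1: Compute A + A by enumerating all 16 pairs.
A + A = {-8, -6, -4, 1, 3, 4, 6, 10, 13, 16}, so |A + A| = 10.
Step 2: Doubling constant K = |A + A|/|A| = 10/4 = 10/4 ≈ 2.5000.
Step 3: Plünnecke-Ruzsa gives |3A| ≤ K³·|A| = (2.5000)³ · 4 ≈ 62.5000.
Step 4: Compute 3A = A + A + A directly by enumerating all triples (a,b,c) ∈ A³; |3A| = 20.
Step 5: Check 20 ≤ 62.5000? Yes ✓.

K = 10/4, Plünnecke-Ruzsa bound K³|A| ≈ 62.5000, |3A| = 20, inequality holds.


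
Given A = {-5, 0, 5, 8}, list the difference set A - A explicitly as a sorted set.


A - A = {a - a' : a, a' ∈ A}.
Compute a - a' for each ordered pair (a, a'):
a = -5: -5--5=0, -5-0=-5, -5-5=-10, -5-8=-13
a = 0: 0--5=5, 0-0=0, 0-5=-5, 0-8=-8
a = 5: 5--5=10, 5-0=5, 5-5=0, 5-8=-3
a = 8: 8--5=13, 8-0=8, 8-5=3, 8-8=0
Collecting distinct values (and noting 0 appears from a-a):
A - A = {-13, -10, -8, -5, -3, 0, 3, 5, 8, 10, 13}
|A - A| = 11

A - A = {-13, -10, -8, -5, -3, 0, 3, 5, 8, 10, 13}


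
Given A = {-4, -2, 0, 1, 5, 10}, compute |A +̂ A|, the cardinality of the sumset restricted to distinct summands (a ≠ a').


Restricted sumset: A +̂ A = {a + a' : a ∈ A, a' ∈ A, a ≠ a'}.
Equivalently, take A + A and drop any sum 2a that is achievable ONLY as a + a for a ∈ A (i.e. sums representable only with equal summands).
Enumerate pairs (a, a') with a < a' (symmetric, so each unordered pair gives one sum; this covers all a ≠ a'):
  -4 + -2 = -6
  -4 + 0 = -4
  -4 + 1 = -3
  -4 + 5 = 1
  -4 + 10 = 6
  -2 + 0 = -2
  -2 + 1 = -1
  -2 + 5 = 3
  -2 + 10 = 8
  0 + 1 = 1
  0 + 5 = 5
  0 + 10 = 10
  1 + 5 = 6
  1 + 10 = 11
  5 + 10 = 15
Collected distinct sums: {-6, -4, -3, -2, -1, 1, 3, 5, 6, 8, 10, 11, 15}
|A +̂ A| = 13
(Reference bound: |A +̂ A| ≥ 2|A| - 3 for |A| ≥ 2, with |A| = 6 giving ≥ 9.)

|A +̂ A| = 13


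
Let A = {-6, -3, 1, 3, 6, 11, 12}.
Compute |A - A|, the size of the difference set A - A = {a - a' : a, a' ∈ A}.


A - A = {a - a' : a, a' ∈ A}; |A| = 7.
Bounds: 2|A|-1 ≤ |A - A| ≤ |A|² - |A| + 1, i.e. 13 ≤ |A - A| ≤ 43.
Note: 0 ∈ A - A always (from a - a). The set is symmetric: if d ∈ A - A then -d ∈ A - A.
Enumerate nonzero differences d = a - a' with a > a' (then include -d):
Positive differences: {1, 2, 3, 4, 5, 6, 7, 8, 9, 10, 11, 12, 14, 15, 17, 18}
Full difference set: {0} ∪ (positive diffs) ∪ (negative diffs).
|A - A| = 1 + 2·16 = 33 (matches direct enumeration: 33).

|A - A| = 33


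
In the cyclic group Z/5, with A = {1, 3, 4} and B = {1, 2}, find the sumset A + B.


Work in Z/5Z: reduce every sum a + b modulo 5.
Enumerate all 6 pairs:
a = 1: 1+1=2, 1+2=3
a = 3: 3+1=4, 3+2=0
a = 4: 4+1=0, 4+2=1
Distinct residues collected: {0, 1, 2, 3, 4}
|A + B| = 5 (out of 5 total residues).

A + B = {0, 1, 2, 3, 4}
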